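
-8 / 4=-2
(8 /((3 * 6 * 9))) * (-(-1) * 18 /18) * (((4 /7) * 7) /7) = 16 /567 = 0.03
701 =701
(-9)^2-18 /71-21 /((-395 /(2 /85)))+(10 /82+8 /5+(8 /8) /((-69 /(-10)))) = 557139778208 /6743840925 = 82.61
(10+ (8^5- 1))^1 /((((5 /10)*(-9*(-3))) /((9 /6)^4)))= 98331 /8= 12291.38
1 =1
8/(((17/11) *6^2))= 22/153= 0.14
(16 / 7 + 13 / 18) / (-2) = -379 / 252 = -1.50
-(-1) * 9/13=9/13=0.69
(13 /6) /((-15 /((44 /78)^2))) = -242 /5265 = -0.05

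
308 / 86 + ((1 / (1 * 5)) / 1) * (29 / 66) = 52067 / 14190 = 3.67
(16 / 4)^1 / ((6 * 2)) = 1 / 3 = 0.33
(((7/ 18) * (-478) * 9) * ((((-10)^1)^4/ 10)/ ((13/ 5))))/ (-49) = 1195000/ 91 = 13131.87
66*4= 264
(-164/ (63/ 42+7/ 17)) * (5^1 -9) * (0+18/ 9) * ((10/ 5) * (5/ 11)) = 89216/ 143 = 623.89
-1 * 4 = -4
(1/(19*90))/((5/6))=0.00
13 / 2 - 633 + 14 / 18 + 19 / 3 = -11149 / 18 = -619.39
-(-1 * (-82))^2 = -6724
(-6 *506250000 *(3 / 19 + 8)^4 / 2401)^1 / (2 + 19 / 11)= -19285715882812500000 / 12828929561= -1503298914.47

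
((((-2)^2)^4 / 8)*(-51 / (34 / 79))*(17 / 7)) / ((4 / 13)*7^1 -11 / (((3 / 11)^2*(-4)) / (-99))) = 1117376 / 443849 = 2.52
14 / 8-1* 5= -3.25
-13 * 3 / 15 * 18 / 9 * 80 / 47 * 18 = -7488 / 47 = -159.32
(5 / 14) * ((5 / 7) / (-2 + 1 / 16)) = -200 / 1519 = -0.13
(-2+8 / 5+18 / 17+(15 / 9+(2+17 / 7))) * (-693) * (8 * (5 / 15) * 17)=-1060928 / 5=-212185.60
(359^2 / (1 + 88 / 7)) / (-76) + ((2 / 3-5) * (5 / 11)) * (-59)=-2082811 / 238260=-8.74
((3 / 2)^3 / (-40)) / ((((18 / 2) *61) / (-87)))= 261 / 19520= 0.01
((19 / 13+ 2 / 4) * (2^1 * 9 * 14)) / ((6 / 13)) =1071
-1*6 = -6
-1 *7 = -7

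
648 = 648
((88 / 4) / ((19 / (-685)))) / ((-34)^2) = -7535 / 10982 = -0.69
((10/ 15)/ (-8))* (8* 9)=-6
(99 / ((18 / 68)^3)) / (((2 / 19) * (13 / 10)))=39005.39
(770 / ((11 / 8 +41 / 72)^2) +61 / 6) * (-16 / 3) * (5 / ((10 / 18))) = -359224 / 35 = -10263.54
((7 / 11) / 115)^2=49 / 1600225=0.00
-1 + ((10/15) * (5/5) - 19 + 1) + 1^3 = -52/3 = -17.33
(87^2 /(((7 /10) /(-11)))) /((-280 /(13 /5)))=1104.46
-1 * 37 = -37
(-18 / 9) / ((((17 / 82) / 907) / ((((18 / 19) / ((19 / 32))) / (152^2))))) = -1338732 / 2215457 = -0.60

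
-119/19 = -6.26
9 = 9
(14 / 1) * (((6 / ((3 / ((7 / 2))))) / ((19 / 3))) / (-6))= -2.58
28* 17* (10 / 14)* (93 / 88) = 7905 / 22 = 359.32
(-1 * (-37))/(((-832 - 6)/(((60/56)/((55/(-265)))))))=29415/129052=0.23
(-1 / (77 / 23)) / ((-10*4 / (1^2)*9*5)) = 23 / 138600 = 0.00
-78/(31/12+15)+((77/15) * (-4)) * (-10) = 127168/633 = 200.90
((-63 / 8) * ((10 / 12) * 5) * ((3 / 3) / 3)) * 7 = -1225 / 16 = -76.56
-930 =-930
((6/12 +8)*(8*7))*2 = 952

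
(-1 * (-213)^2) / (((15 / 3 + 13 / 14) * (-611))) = 12.52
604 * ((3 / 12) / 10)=151 / 10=15.10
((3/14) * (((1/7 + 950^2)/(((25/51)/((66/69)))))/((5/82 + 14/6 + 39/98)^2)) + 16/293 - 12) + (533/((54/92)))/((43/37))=2723862718283054356889/55396752451598475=49170.08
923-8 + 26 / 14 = 6418 / 7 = 916.86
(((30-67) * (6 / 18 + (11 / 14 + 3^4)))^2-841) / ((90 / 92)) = 9436197.22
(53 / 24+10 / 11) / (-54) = -823 / 14256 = -0.06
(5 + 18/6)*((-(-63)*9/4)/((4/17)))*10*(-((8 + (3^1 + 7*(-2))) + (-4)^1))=337365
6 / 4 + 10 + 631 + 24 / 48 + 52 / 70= 22531 / 35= 643.74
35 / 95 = 7 / 19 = 0.37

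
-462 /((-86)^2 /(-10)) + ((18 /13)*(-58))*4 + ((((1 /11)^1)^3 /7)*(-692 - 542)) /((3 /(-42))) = -10197907063 /31993247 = -318.75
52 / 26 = 2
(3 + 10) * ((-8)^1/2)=-52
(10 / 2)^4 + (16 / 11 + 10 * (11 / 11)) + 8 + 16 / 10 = 35533 / 55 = 646.05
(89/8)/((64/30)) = 1335/256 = 5.21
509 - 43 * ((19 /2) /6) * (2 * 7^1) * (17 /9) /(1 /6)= -92642 /9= -10293.56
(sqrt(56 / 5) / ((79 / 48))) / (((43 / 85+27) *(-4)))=-204 *sqrt(70) / 92351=-0.02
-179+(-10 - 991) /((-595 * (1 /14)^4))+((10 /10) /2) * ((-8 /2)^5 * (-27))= 6653313 /85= 78274.27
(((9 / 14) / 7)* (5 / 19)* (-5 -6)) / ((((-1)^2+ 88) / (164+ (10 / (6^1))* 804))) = -372240 / 82859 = -4.49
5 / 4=1.25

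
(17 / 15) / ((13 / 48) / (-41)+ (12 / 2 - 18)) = -11152 / 118145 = -0.09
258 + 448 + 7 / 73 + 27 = 53516 / 73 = 733.10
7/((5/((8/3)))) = 56/15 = 3.73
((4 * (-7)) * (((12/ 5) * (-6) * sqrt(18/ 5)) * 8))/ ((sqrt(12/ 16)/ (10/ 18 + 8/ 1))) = 275968 * sqrt(30)/ 25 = 60461.56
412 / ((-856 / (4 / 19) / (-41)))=8446 / 2033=4.15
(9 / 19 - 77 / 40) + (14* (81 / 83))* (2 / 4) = 339371 / 63080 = 5.38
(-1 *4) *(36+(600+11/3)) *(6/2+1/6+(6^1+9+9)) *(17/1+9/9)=-1251188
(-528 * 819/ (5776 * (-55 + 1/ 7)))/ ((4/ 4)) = 63063/ 46208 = 1.36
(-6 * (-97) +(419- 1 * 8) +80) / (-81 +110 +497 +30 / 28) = 15022 / 7379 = 2.04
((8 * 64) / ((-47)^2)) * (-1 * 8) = -1.85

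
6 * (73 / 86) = 219 / 43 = 5.09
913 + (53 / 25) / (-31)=707522 / 775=912.93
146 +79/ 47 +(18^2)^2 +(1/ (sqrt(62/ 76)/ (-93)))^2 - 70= 5435817/ 47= 115655.68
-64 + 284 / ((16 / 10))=227 / 2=113.50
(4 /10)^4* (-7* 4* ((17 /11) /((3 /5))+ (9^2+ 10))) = -1383424 /20625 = -67.08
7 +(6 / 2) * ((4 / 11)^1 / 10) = 391 / 55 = 7.11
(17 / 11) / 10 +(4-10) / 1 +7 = 127 / 110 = 1.15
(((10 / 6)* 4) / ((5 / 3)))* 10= 40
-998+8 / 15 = -14962 / 15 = -997.47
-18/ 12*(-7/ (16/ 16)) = 21/ 2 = 10.50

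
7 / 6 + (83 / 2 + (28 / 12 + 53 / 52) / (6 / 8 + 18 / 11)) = 180473 / 4095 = 44.07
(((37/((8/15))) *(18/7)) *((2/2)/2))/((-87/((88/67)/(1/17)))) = -22.89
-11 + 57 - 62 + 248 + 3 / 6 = 465 / 2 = 232.50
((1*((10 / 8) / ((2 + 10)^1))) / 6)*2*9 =5 / 16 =0.31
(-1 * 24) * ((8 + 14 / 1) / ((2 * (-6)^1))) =44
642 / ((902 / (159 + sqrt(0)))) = 51039 / 451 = 113.17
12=12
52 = 52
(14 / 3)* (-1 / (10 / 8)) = -56 / 15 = -3.73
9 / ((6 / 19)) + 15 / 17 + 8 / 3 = 3269 / 102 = 32.05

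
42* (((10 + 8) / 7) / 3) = 36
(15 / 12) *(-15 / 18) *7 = -175 / 24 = -7.29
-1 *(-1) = 1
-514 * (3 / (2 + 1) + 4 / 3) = -1199.33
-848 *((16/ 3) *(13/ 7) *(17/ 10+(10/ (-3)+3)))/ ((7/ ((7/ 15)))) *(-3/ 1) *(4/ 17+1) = 3615872/ 1275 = 2835.98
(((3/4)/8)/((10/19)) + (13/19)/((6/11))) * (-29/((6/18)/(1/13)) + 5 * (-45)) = -6558379/19760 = -331.90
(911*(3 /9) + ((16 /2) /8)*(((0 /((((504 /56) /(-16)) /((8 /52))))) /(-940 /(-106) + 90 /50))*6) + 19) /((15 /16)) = 15488 /45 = 344.18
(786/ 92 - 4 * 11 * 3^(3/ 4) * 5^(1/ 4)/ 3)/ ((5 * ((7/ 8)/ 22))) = -7744 * 3^(3/ 4) * 5^(1/ 4)/ 105+34584/ 805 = -208.44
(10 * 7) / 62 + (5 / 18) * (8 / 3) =1565 / 837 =1.87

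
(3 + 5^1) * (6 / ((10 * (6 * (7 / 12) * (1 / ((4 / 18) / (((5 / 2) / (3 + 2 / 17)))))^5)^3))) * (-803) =-4035835286643646751496509171478619488256 / 10281687431587081218066807008368853302001953125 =-0.00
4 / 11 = 0.36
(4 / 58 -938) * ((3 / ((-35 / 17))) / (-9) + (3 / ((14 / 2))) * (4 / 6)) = -255680 / 609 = -419.84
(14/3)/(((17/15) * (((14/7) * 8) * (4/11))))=385/544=0.71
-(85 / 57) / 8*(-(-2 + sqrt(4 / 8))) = -85 / 228 + 85*sqrt(2) / 912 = -0.24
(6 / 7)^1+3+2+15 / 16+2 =985 / 112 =8.79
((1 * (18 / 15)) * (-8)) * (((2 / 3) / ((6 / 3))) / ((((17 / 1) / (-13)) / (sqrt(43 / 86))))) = 1.73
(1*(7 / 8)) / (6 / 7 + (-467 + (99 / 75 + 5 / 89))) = -109025 / 57909928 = -0.00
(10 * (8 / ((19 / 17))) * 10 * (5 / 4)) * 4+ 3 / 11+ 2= 748475 / 209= 3581.22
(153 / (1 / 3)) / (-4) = -459 / 4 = -114.75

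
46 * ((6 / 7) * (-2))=-552 / 7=-78.86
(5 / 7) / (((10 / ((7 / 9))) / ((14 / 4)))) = 7 / 36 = 0.19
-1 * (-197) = 197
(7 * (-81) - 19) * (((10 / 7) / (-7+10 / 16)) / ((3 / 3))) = 46880 / 357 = 131.32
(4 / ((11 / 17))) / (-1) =-68 / 11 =-6.18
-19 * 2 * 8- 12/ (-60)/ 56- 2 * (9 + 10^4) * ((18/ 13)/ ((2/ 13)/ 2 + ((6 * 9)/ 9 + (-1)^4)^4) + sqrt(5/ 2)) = -10009 * sqrt(10)- 1378897593/ 4369960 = -31966.78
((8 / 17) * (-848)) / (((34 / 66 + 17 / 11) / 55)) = -3078240 / 289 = -10651.35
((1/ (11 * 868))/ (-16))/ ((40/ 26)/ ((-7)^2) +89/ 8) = -91/ 155094984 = -0.00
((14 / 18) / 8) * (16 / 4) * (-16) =-56 / 9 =-6.22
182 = 182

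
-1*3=-3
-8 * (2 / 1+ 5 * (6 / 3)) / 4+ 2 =-22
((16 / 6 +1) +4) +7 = 44 / 3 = 14.67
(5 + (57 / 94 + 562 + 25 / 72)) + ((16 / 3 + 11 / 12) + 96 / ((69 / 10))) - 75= 39936895 / 77832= 513.12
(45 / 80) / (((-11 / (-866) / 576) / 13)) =3647592 / 11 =331599.27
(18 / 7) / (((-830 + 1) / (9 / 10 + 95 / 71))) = -2043 / 294295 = -0.01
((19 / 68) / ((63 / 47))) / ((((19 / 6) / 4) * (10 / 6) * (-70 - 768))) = -0.00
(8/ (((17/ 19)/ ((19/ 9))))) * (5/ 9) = 14440/ 1377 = 10.49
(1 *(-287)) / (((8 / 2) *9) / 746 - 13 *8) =107051 / 38774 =2.76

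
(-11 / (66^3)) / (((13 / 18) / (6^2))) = -3 / 1573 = -0.00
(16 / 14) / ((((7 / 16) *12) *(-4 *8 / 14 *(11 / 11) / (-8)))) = 0.76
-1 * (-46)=46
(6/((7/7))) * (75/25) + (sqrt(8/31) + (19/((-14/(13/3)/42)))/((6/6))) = -229 + 2 * sqrt(62)/31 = -228.49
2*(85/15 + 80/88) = 434/33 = 13.15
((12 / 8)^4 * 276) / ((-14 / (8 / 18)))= -621 / 14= -44.36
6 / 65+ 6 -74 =-4414 / 65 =-67.91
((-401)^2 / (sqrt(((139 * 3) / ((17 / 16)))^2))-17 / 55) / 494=150235511 / 181278240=0.83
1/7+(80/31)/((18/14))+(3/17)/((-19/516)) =-1666967/630819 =-2.64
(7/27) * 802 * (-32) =-179648/27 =-6653.63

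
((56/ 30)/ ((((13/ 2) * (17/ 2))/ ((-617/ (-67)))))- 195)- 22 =-48127681/ 222105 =-216.69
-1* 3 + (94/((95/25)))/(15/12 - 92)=-3.27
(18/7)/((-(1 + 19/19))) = -1.29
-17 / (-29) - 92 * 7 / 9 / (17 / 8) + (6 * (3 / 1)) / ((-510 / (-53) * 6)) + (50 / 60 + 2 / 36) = -471599 / 14790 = -31.89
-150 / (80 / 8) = -15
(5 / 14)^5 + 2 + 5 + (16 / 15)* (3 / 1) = 10.21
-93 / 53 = -1.75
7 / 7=1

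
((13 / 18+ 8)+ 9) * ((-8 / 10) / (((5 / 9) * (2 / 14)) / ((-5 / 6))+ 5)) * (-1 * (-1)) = -4466 / 1545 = -2.89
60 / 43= 1.40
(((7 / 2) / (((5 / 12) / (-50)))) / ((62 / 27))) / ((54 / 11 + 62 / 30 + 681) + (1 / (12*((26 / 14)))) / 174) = -8464856400 / 31839887743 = -0.27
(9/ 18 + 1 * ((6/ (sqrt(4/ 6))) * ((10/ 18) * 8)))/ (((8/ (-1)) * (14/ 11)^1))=-55 * sqrt(6)/ 42- 11/ 224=-3.26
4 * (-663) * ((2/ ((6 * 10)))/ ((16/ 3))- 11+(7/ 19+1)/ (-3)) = 23077483/ 760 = 30365.11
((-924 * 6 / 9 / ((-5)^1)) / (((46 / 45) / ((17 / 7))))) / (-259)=-6732 / 5957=-1.13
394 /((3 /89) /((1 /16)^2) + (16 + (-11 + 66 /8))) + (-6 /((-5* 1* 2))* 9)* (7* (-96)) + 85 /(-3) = -425177213 /116835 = -3639.13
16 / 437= 0.04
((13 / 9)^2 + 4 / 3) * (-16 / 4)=-1108 / 81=-13.68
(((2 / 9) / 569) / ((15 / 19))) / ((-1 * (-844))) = 19 / 32415930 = 0.00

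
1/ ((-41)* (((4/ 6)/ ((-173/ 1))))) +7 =1093/ 82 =13.33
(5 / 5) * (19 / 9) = 19 / 9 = 2.11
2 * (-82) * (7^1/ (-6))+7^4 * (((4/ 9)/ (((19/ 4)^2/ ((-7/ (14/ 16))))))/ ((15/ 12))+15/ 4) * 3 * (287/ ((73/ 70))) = 1135908171391/ 158118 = 7183927.01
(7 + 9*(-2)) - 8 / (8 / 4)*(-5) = 9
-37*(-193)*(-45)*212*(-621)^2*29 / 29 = -26271847114740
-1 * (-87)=87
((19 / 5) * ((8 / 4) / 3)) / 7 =38 / 105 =0.36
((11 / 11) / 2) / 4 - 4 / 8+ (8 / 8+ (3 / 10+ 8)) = 357 / 40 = 8.92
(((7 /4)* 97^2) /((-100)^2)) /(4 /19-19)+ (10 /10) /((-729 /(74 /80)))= -44070353 /495720000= -0.09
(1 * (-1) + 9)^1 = 8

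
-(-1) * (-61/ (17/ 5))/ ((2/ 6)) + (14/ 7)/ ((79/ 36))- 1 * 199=-251.91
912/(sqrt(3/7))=1393.10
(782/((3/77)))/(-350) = -4301/75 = -57.35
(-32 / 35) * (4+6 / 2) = -32 / 5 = -6.40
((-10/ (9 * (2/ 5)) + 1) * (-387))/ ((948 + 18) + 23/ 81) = 55728/ 78269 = 0.71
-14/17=-0.82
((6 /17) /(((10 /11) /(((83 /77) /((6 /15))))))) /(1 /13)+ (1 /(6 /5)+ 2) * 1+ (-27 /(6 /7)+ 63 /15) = -38791 /3570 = -10.87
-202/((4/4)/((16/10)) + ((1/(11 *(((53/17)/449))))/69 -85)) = 65006832/27092161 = 2.40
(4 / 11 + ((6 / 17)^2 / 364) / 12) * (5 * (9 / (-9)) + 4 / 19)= -420817 / 241604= -1.74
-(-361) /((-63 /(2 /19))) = -38 /63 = -0.60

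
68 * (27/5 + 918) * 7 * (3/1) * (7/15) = 15383844/25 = 615353.76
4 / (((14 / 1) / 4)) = 8 / 7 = 1.14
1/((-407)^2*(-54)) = -1/8945046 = -0.00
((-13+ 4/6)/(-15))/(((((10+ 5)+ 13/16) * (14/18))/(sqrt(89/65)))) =0.08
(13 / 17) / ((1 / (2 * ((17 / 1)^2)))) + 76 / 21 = 9358 / 21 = 445.62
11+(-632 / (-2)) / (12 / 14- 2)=-265.50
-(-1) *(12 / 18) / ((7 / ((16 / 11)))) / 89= 32 / 20559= 0.00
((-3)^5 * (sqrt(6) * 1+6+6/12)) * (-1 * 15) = 3645 * sqrt(6)+47385/2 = 32620.89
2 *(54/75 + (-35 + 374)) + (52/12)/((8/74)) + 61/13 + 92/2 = 3003841/3900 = 770.22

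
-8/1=-8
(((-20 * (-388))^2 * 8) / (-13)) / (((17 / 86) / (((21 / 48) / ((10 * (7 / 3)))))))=-776807040 / 221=-3514963.98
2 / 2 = 1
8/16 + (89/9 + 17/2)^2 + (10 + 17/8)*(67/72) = 1814059/5184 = 349.93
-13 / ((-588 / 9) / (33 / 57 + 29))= 10959 / 1862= 5.89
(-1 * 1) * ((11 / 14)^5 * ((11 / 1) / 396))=-161051 / 19361664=-0.01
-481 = -481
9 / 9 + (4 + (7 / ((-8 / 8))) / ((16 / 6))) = 19 / 8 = 2.38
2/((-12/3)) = -1/2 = -0.50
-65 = -65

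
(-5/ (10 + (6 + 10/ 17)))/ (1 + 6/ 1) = -85/ 1974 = -0.04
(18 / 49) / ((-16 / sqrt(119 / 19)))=-9 * sqrt(2261) / 7448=-0.06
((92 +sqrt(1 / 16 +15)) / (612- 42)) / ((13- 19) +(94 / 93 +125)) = 31 * sqrt(241) / 8482360 +1426 / 1060295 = 0.00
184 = 184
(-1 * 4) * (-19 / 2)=38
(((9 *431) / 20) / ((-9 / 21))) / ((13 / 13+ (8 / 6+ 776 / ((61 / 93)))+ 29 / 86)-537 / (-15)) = -71222319 / 192247934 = -0.37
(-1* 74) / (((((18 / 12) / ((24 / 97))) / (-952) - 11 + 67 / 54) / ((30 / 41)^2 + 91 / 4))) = 1191252291264 / 6751317931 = 176.45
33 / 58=0.57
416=416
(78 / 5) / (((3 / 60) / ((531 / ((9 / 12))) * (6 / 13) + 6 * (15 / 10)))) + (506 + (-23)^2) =105795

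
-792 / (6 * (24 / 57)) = -627 / 2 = -313.50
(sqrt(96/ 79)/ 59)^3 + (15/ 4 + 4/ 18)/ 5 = 384 * sqrt(474)/ 1281770339 + 143/ 180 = 0.79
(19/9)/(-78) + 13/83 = 7549/58266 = 0.13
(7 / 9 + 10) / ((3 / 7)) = 679 / 27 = 25.15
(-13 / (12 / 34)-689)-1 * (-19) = -706.83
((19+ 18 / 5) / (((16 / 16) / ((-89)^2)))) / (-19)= -895073 / 95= -9421.82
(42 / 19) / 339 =14 / 2147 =0.01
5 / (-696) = -5 / 696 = -0.01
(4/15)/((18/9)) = 0.13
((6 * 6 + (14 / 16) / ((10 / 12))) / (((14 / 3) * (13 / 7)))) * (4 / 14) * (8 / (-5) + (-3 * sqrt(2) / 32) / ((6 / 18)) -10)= -4959 / 350 -1539 * sqrt(2) / 4480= -14.65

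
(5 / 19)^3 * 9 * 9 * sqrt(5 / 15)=3375 * sqrt(3) / 6859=0.85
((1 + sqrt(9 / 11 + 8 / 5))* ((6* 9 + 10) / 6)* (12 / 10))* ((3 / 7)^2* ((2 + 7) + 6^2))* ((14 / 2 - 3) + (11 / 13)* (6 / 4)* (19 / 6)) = 540432 / 637 + 540432* sqrt(7315) / 35035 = 2167.71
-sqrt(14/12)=-sqrt(42)/6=-1.08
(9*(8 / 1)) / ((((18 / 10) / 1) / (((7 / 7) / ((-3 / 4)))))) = -160 / 3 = -53.33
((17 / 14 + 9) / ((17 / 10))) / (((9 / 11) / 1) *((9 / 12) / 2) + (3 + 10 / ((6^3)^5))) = 1849002451845120 / 1017627239436689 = 1.82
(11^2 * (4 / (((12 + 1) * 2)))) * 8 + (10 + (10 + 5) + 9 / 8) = 18205 / 104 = 175.05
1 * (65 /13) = 5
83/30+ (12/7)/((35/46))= 5.02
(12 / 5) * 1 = 12 / 5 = 2.40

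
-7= -7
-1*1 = -1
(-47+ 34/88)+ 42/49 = -14093/308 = -45.76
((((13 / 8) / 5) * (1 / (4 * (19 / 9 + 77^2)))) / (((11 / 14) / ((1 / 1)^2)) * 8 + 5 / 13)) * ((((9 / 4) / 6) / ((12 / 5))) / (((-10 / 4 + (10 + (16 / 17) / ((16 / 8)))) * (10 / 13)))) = 138411 / 2644585369600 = 0.00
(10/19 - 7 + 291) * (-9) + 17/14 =-680833/266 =-2559.52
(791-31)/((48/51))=1615/2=807.50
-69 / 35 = -1.97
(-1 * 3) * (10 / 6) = -5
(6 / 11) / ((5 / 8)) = 48 / 55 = 0.87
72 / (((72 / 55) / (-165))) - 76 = -9151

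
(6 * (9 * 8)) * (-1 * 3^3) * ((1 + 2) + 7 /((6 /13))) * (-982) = 208081872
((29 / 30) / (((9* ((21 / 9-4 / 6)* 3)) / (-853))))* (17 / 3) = -420529 / 4050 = -103.83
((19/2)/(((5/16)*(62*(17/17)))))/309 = 76/47895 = 0.00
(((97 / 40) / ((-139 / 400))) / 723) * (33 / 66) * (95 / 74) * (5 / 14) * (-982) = 113114125 / 52057446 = 2.17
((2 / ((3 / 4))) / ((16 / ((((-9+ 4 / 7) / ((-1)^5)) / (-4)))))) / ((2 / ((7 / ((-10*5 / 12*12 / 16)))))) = 59 / 150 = 0.39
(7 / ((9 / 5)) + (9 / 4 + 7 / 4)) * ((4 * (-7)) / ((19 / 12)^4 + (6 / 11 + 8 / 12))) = -50383872 / 1710011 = -29.46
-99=-99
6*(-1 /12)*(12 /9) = -2 /3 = -0.67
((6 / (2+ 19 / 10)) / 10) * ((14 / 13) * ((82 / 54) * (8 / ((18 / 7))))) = 32144 / 41067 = 0.78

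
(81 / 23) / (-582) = -27 / 4462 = -0.01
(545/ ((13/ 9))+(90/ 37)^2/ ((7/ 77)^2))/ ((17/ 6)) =6866910/ 17797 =385.85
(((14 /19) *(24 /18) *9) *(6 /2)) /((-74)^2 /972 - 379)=-15309 /215479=-0.07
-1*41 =-41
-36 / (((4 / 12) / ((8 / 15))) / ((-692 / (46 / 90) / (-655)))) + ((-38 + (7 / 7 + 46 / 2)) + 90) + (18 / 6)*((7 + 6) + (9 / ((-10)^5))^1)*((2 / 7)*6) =1792359421 / 75325000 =23.80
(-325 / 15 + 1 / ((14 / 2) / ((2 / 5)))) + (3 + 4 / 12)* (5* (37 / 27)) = 3487 / 2835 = 1.23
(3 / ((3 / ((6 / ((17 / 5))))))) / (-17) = -30 / 289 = -0.10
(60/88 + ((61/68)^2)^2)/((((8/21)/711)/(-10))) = -23341973548005/940780544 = -24811.28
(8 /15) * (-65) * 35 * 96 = -116480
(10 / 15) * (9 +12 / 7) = 50 / 7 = 7.14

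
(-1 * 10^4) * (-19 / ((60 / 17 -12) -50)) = -1615000 / 497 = -3249.50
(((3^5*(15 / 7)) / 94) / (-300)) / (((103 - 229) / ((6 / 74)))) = 81 / 6816880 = 0.00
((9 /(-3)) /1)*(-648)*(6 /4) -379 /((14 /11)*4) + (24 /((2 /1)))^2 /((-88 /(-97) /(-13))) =778.10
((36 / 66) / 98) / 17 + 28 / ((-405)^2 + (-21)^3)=180214 / 354525633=0.00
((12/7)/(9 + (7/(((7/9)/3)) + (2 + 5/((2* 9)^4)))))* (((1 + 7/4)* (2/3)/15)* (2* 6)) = 0.07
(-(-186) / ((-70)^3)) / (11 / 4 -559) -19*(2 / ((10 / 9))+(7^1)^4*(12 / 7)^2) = -12792549223032 / 95396875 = -134098.20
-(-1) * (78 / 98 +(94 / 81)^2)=688843 / 321489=2.14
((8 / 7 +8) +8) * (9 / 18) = 60 / 7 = 8.57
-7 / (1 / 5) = -35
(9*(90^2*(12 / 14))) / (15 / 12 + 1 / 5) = 8748000 / 203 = 43093.60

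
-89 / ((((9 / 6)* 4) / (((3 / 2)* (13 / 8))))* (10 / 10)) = -1157 / 32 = -36.16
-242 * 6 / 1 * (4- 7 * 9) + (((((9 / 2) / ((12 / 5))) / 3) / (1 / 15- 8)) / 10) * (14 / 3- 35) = 23301761 / 272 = 85668.24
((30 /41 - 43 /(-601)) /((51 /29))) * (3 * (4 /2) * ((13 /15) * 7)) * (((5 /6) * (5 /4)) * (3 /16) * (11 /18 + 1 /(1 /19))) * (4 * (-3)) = -92192528155 /120642336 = -764.18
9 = 9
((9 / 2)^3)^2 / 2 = 531441 / 128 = 4151.88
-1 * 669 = -669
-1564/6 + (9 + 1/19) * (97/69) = -108350/437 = -247.94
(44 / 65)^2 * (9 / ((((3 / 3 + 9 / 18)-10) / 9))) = -4.37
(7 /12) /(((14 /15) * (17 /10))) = 25 /68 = 0.37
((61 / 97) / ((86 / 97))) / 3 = 61 / 258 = 0.24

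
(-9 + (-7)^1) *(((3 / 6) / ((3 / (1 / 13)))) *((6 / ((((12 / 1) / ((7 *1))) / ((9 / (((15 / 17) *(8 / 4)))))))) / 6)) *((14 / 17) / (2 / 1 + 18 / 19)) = -133 / 780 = -0.17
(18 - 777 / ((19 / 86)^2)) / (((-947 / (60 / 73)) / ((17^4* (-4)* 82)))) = -9435118303696320 / 24956291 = -378065727.14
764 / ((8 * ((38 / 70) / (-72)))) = -240660 / 19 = -12666.32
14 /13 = 1.08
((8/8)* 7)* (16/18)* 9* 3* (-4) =-672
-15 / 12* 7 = -35 / 4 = -8.75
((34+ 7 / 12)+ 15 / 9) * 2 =145 / 2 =72.50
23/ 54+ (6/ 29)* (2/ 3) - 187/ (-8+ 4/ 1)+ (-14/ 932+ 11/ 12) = 8796388/ 182439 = 48.22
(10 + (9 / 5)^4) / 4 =12811 / 2500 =5.12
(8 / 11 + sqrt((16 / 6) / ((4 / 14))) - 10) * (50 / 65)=-1020 / 143 + 20 * sqrt(21) / 39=-4.78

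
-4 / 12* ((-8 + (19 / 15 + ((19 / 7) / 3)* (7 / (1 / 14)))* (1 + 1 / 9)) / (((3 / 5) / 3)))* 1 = -12410 / 81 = -153.21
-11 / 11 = -1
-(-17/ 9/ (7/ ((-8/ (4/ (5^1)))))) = -170/ 63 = -2.70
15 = 15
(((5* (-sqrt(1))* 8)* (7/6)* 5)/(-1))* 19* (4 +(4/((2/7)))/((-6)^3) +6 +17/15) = 49070.43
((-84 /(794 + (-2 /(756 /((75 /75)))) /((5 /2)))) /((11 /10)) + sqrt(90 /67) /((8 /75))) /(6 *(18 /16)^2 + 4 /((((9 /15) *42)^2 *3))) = -302456851200 /23887632363419 + 10716300 *sqrt(670) /193911467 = 1.42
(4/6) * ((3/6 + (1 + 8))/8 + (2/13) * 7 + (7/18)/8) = 2165/1404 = 1.54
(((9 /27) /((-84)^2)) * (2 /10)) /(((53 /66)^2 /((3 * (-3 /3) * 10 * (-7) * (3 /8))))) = 363 /314608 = 0.00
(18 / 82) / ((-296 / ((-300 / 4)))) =675 / 12136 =0.06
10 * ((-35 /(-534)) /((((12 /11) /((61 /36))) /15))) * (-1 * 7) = -4109875 /38448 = -106.89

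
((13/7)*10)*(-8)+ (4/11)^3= -1383792/9317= -148.52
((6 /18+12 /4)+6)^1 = 28 /3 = 9.33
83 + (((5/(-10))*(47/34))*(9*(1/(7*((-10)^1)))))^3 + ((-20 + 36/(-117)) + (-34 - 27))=2373687802571/1402052288000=1.69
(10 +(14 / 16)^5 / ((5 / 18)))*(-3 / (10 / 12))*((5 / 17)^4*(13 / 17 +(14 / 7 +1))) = -218354175 / 181741696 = -1.20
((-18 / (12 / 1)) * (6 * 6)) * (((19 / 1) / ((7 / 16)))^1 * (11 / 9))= -20064 / 7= -2866.29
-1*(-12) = 12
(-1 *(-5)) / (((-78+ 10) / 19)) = -95 / 68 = -1.40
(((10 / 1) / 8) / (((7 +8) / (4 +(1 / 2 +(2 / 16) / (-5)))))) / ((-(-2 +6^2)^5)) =-179 / 21809003520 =-0.00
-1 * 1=-1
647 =647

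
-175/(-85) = 35/17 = 2.06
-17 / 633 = -0.03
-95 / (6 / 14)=-665 / 3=-221.67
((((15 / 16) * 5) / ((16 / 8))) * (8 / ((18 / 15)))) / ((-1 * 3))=-125 / 24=-5.21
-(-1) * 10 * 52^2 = 27040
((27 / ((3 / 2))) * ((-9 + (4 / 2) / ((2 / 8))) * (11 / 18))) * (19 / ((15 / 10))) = -418 / 3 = -139.33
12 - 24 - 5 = -17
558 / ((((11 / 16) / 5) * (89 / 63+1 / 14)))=5624640 / 2057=2734.39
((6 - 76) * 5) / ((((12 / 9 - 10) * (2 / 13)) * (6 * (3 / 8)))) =350 / 3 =116.67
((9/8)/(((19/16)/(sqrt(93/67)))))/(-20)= -9*sqrt(6231)/12730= -0.06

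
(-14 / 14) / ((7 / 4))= -4 / 7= -0.57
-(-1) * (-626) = -626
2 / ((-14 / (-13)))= 13 / 7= 1.86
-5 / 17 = -0.29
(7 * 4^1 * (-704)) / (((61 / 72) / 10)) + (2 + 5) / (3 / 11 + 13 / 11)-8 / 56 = -1589543777 / 6832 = -232661.56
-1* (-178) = 178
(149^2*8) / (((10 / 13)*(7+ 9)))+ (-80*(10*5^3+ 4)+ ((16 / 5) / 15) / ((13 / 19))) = -334967249 / 3900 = -85889.04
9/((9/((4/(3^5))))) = 4/243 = 0.02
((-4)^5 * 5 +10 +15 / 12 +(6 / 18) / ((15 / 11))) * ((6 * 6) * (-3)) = 2758593 / 5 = 551718.60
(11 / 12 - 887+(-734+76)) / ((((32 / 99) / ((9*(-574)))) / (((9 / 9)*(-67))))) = -1653427498.08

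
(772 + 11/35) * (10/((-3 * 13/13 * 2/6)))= -54062/7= -7723.14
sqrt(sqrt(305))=305^(1 / 4)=4.18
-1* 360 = -360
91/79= 1.15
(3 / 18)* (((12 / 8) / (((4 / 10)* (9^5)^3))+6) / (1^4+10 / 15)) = 1647129056757197 / 2745215094595320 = 0.60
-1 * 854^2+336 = -728980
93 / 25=3.72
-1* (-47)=47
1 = 1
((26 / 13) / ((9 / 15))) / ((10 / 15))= 5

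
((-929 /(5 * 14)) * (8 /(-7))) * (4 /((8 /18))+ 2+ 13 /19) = 177.22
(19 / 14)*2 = 19 / 7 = 2.71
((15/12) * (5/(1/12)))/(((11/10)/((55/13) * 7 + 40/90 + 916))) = 27672250/429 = 64504.08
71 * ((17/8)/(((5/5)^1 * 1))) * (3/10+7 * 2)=172601/80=2157.51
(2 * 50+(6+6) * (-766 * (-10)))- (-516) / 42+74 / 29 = 18683072 / 203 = 92034.84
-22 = -22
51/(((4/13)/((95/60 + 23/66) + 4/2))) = 114699/176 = 651.70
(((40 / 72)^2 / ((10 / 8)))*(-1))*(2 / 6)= -20 / 243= -0.08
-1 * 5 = -5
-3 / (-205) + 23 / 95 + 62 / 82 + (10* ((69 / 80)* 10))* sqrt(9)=809421 / 3116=259.76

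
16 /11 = 1.45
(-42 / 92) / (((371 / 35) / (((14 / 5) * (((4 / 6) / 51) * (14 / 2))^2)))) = -9604 / 9511857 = -0.00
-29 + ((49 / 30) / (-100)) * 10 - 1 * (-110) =24251 / 300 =80.84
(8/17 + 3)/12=59/204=0.29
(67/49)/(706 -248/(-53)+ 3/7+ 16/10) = 17755/9254511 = 0.00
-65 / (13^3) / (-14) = 0.00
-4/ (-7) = 4/ 7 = 0.57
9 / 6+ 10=23 / 2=11.50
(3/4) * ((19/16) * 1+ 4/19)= 1.05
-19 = -19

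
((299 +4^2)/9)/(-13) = -2.69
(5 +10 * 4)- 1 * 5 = 40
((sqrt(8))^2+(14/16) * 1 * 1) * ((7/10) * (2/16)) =497/640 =0.78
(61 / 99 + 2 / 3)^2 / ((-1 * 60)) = -16129 / 588060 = -0.03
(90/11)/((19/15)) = 1350/209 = 6.46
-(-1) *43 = 43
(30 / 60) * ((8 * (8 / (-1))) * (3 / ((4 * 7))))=-24 / 7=-3.43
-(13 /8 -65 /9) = 403 /72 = 5.60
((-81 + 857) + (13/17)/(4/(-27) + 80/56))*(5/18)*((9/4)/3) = 15974605/98736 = 161.79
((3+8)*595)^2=42837025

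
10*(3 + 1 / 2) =35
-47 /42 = -1.12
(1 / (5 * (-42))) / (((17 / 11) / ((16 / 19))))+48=1627832 / 33915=48.00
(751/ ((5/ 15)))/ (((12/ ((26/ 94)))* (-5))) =-9763/ 940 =-10.39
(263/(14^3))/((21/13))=3419/57624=0.06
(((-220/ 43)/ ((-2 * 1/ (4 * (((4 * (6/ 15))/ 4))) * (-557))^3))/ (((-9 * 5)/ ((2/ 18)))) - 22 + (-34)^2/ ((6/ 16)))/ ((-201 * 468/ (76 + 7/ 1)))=-9556375438452537989/ 3538677525479430750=-2.70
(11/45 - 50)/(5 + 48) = -2239/2385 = -0.94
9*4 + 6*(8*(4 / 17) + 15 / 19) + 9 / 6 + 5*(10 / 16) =146399 / 2584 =56.66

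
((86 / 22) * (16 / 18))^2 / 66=59168 / 323433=0.18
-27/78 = -9/26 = -0.35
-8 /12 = -2 /3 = -0.67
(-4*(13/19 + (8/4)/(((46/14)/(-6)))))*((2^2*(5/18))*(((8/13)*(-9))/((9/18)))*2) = -1660160/5681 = -292.23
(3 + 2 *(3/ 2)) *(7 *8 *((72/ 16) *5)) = 7560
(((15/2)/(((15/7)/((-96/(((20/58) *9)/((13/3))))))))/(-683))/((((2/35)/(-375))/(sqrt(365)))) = -9236500 *sqrt(365)/2049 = -86121.56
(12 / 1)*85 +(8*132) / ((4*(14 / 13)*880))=142839 / 140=1020.28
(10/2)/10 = 1/2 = 0.50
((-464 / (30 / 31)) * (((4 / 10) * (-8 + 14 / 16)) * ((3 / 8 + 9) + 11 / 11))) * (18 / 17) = 12759507 / 850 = 15011.18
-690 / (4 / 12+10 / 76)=-1484.15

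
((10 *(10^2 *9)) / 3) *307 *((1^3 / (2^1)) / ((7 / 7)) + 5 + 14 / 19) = 109138500 / 19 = 5744131.58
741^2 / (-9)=-61009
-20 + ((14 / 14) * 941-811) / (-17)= -470 / 17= -27.65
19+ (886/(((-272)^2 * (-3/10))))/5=1053829/55488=18.99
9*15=135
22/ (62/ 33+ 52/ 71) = 25773/ 3059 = 8.43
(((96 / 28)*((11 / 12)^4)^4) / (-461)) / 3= -45949729863572161 / 74577687931785314304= -0.00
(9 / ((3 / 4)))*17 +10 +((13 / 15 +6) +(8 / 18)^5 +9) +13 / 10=27302369 / 118098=231.18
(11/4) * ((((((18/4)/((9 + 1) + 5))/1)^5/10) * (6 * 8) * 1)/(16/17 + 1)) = 0.02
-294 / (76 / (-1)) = 147 / 38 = 3.87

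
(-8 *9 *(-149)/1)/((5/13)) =139464/5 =27892.80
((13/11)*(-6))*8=-624/11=-56.73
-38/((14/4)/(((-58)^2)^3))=-2893220633344/7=-413317233334.86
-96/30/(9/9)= -3.20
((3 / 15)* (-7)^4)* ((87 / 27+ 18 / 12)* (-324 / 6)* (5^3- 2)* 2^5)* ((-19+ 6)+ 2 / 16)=6205326876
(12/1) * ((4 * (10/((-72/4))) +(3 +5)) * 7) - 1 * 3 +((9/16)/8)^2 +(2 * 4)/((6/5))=8011857/16384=489.00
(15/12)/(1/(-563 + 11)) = -690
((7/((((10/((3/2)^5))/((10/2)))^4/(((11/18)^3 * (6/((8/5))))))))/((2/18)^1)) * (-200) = -150399862333875/67108864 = -2241132.59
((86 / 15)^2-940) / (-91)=204104 / 20475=9.97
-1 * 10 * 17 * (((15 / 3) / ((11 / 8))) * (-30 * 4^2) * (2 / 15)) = 435200 / 11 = 39563.64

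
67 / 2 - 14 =39 / 2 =19.50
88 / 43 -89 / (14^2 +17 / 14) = 189390 / 118723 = 1.60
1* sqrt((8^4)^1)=64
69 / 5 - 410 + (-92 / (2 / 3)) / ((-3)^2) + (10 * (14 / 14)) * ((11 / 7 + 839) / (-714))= -5289209 / 12495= -423.31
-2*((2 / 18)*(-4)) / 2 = 4 / 9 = 0.44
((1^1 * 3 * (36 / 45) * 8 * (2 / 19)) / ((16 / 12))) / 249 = 48 / 7885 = 0.01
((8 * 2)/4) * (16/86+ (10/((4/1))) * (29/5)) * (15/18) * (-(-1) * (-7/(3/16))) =-235760/129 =-1827.60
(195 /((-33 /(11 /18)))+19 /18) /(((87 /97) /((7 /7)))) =-2231 /783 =-2.85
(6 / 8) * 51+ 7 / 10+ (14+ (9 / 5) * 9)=1383 / 20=69.15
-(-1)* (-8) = -8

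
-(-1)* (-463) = -463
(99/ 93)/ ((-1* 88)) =-3/ 248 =-0.01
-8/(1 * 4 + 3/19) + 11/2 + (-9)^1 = -857/158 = -5.42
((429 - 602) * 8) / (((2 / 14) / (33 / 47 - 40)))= 17893736 / 47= 380717.79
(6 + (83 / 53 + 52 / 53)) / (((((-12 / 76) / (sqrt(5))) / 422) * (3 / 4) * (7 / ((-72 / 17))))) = 116228928 * sqrt(5) / 6307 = 41207.51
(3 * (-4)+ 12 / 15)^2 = 3136 / 25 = 125.44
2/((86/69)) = 69/43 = 1.60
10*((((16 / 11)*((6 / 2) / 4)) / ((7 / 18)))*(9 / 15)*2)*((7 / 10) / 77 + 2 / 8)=36936 / 4235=8.72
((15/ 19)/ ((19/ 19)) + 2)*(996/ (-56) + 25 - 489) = -18815/ 14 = -1343.93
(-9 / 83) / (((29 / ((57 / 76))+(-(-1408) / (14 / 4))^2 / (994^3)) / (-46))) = 3735569719917 / 28958308000462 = 0.13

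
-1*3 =-3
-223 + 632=409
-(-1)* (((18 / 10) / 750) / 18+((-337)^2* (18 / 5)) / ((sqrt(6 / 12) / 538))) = 311071036.30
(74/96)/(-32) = -37/1536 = -0.02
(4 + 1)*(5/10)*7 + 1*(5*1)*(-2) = 15/2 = 7.50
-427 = -427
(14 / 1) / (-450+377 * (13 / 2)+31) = 28 / 4063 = 0.01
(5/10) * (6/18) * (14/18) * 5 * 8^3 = 8960/27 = 331.85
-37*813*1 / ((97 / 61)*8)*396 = -181659159 / 194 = -936387.42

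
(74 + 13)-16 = 71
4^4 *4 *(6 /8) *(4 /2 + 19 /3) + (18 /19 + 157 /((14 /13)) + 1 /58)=25250816 /3857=6546.75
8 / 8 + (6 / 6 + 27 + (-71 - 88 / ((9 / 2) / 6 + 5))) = -1318 / 23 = -57.30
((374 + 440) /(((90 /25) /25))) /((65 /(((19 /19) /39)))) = 10175 /4563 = 2.23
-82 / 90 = -0.91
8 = 8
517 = 517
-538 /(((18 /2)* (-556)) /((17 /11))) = 4573 /27522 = 0.17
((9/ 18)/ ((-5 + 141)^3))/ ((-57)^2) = 0.00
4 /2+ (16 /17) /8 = 2.12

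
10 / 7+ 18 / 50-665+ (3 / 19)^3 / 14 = -227448263 / 342950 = -663.21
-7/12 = -0.58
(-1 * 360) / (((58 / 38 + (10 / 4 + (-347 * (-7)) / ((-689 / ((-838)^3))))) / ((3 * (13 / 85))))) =-73519056 / 923404718743337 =-0.00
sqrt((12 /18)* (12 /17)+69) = sqrt(20077) /17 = 8.33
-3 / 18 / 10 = -1 / 60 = -0.02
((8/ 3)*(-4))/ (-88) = 4/ 33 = 0.12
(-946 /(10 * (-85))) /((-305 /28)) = -0.10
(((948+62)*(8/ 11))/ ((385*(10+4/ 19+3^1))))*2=61408/ 212597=0.29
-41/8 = -5.12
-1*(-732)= 732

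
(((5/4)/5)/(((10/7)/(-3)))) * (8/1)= -4.20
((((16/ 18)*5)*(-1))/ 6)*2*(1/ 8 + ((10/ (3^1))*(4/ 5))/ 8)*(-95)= 5225/ 81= 64.51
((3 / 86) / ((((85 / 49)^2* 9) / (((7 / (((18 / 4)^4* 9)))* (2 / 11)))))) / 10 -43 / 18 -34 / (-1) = 191369426771287 / 6053865864750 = 31.61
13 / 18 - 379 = -6809 / 18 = -378.28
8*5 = 40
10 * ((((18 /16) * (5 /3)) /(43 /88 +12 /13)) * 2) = 8580 /323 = 26.56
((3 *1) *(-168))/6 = -84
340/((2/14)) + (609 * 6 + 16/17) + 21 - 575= 93176/17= 5480.94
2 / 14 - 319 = -2232 / 7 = -318.86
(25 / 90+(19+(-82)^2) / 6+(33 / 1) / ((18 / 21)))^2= 437939329 / 324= 1351664.60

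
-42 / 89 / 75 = -14 / 2225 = -0.01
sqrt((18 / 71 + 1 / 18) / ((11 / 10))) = 0.53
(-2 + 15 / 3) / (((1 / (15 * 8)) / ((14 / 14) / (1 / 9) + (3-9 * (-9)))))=33480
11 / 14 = 0.79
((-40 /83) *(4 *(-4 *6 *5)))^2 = 368640000 /6889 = 53511.39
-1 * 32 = -32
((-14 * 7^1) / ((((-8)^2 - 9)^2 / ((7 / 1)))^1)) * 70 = -9604 / 605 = -15.87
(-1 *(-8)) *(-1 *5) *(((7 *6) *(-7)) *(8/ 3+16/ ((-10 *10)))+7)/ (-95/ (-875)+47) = 425810/ 687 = 619.81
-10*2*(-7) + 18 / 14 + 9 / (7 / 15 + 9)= 141383 / 994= 142.24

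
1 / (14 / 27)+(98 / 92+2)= 804 / 161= 4.99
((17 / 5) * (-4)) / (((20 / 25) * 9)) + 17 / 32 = -391 / 288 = -1.36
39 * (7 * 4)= 1092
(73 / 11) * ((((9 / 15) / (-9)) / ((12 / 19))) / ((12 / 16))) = -1387 / 1485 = -0.93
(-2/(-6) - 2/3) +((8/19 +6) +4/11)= 4045/627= 6.45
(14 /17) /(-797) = -14 /13549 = -0.00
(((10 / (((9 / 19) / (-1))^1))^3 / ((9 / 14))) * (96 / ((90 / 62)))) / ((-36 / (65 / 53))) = 309587824000 / 9388791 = 32974.19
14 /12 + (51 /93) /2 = 134 /93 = 1.44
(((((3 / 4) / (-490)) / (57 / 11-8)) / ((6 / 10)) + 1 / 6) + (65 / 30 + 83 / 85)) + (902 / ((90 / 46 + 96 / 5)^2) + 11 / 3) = 54983828540719 / 6114358577880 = 8.99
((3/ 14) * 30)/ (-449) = -0.01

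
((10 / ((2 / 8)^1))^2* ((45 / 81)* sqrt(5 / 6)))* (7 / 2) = 2840.04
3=3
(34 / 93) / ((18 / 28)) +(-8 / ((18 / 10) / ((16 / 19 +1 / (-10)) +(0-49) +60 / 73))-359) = -171357145 / 1160919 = -147.60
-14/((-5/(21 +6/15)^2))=160286/125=1282.29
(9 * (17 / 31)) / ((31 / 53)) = 8109 / 961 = 8.44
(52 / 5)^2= 108.16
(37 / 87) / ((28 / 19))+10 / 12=911 / 812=1.12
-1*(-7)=7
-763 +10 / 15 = -2287 / 3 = -762.33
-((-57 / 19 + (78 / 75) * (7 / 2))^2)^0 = -1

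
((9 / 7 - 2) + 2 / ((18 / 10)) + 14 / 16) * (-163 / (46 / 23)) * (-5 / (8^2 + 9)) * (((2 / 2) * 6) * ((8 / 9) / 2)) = 522415 / 27594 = 18.93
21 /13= 1.62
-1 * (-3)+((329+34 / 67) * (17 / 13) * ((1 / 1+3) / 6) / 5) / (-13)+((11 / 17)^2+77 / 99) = -32833081 / 147255615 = -0.22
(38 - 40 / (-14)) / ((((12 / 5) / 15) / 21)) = 10725 / 2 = 5362.50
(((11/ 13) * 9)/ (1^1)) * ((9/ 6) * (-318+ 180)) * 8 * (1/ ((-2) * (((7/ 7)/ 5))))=31527.69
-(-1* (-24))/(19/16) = -384/19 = -20.21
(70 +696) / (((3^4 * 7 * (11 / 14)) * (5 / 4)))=6128 / 4455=1.38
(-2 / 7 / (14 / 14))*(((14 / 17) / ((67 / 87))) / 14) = -174 / 7973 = -0.02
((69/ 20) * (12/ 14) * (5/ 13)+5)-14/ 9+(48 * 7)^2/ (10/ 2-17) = -15402799/ 1638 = -9403.42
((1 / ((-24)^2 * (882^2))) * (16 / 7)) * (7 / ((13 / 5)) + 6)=113 / 2548479024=0.00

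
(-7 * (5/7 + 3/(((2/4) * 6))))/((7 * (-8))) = 3/14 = 0.21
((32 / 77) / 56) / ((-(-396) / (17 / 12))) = 17 / 640332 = 0.00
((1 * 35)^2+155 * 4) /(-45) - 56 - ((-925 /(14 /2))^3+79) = 791392757 /343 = 2307267.51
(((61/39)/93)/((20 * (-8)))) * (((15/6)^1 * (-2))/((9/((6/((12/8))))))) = 61/261144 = 0.00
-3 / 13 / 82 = -3 / 1066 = -0.00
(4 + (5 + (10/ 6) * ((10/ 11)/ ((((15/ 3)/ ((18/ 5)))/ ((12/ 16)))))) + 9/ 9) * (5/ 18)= 595/ 198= 3.01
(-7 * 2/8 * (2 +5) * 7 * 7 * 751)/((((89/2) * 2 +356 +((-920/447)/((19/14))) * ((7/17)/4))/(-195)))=10153289036709/51381604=197605.53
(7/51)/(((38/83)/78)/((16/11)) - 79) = -120848/69553103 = -0.00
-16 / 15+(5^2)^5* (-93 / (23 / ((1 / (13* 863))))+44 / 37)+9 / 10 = 665050009983881 / 57284214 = 11609655.85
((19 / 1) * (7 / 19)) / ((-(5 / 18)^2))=-2268 / 25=-90.72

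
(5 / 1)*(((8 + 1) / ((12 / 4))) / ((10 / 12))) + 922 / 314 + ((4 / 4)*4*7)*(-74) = -322017 / 157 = -2051.06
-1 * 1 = -1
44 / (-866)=-22 / 433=-0.05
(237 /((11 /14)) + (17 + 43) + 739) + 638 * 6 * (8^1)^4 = 172486475 /11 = 15680588.64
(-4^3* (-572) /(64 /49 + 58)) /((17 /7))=6278272 /24701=254.17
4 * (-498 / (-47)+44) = 10264 / 47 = 218.38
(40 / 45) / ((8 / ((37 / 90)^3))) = 50653 / 6561000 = 0.01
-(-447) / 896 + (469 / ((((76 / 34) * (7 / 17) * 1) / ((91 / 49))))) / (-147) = -14861545 / 2502528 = -5.94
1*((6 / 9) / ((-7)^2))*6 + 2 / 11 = 142 / 539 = 0.26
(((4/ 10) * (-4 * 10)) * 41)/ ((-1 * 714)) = 0.92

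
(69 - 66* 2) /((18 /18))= -63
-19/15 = -1.27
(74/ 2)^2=1369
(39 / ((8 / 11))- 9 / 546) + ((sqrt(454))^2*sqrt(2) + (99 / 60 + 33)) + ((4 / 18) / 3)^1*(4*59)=10392127 / 98280 + 454*sqrt(2)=747.79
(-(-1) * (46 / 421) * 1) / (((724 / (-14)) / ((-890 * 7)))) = 1003030 / 76201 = 13.16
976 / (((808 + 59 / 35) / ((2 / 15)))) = 13664 / 85017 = 0.16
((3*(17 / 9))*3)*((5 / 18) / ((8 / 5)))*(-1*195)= -27625 / 48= -575.52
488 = 488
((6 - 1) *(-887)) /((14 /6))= -13305 /7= -1900.71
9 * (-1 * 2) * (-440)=7920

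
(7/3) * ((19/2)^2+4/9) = 22855/108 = 211.62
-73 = -73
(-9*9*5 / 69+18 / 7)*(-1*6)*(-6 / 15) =-6372 / 805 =-7.92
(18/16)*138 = 621/4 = 155.25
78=78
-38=-38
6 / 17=0.35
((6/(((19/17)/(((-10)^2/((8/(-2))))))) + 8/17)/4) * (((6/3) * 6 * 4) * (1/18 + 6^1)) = -9417164/969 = -9718.44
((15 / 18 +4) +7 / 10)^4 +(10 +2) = 48065821 / 50625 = 949.45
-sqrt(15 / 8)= -sqrt(30) / 4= -1.37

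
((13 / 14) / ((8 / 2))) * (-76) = -247 / 14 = -17.64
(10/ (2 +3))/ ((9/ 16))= 3.56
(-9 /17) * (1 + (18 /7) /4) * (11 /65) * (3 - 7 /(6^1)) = -8349 /30940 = -0.27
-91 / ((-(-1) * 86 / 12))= -546 / 43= -12.70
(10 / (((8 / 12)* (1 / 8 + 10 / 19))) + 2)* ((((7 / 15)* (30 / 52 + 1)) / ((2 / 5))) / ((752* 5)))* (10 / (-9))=-118531 / 8710416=-0.01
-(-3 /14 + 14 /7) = -1.79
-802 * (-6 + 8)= -1604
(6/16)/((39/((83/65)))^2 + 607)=20667/84862784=0.00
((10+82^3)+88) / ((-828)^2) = 30637 / 38088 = 0.80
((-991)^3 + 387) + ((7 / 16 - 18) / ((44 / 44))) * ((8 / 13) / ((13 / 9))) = -328955759321 / 338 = -973241891.48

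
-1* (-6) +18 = 24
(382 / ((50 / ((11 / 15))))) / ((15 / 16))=33616 / 5625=5.98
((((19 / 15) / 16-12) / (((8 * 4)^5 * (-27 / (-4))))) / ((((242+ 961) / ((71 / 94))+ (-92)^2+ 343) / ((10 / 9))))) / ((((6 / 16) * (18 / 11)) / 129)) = -96080963 / 81277300405960704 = -0.00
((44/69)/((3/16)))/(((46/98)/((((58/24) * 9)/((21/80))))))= 2858240/4761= 600.34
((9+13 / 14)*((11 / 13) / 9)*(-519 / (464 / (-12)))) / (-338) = -264517 / 7135856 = -0.04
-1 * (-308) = 308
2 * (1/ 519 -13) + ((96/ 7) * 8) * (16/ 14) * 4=12093836/ 25431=475.55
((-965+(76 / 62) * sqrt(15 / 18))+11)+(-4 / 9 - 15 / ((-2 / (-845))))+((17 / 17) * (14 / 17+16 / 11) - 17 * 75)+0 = -28828667 / 3366+19 * sqrt(30) / 93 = -8563.55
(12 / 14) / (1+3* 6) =6 / 133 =0.05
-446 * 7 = -3122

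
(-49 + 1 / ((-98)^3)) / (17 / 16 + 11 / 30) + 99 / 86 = -114990488127 / 3470410202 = -33.13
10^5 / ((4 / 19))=475000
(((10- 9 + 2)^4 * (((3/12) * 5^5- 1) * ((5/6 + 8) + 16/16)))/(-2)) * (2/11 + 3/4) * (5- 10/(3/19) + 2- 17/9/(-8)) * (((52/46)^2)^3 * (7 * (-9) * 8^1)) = -27817968320749495161/1628394779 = -17083061601.21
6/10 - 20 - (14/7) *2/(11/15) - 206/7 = -20899/385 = -54.28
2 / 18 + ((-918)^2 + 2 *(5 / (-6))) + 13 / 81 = 68260531 / 81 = 842722.60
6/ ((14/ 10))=4.29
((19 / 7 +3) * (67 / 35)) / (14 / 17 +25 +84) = 9112 / 91483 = 0.10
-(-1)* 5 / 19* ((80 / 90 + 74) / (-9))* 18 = -39.42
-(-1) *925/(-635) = -185/127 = -1.46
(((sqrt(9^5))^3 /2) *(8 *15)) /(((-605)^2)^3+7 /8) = 2295825120 /130767849030041669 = 0.00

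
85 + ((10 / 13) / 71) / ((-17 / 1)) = 85.00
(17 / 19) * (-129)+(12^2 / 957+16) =-601679 / 6061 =-99.27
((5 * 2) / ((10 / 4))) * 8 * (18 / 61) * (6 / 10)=1728 / 305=5.67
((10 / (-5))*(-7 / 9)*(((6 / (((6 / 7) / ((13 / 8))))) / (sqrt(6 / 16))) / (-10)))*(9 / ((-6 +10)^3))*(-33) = 13.41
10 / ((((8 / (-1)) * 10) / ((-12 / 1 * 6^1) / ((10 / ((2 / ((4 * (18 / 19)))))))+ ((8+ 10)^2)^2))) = -524861 / 40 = -13121.52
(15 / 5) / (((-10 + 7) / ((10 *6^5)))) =-77760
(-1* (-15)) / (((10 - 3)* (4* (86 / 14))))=0.09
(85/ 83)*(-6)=-510/ 83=-6.14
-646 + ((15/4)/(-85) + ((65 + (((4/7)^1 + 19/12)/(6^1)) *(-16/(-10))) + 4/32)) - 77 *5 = -41355359/42840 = -965.34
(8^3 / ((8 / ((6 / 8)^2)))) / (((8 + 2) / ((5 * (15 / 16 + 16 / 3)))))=903 / 8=112.88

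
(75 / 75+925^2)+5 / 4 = 855627.25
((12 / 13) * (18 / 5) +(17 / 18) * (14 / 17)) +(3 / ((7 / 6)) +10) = 68273 / 4095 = 16.67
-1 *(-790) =790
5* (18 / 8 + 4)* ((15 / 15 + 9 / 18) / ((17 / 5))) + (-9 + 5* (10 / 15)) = 3313 / 408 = 8.12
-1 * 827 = -827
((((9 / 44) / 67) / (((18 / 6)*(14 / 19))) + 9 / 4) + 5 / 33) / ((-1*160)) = -27047 / 1800960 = -0.02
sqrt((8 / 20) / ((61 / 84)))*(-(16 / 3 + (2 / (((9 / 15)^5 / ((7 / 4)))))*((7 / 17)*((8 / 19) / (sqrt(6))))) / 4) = sqrt(12810)*(-627912 - 153125*sqrt(6)) / 71817435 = -1.58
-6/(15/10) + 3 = -1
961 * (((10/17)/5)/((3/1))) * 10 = 19220/51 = 376.86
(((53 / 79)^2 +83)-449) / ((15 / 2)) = -4562794 / 93615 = -48.74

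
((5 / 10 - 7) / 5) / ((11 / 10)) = -1.18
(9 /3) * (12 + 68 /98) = 1866 /49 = 38.08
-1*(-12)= 12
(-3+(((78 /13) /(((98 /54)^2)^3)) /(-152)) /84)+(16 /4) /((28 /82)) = 8.71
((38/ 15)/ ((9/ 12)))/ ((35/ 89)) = 13528/ 1575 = 8.59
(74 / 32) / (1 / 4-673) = -37 / 10764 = -0.00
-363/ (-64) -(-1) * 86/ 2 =3115/ 64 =48.67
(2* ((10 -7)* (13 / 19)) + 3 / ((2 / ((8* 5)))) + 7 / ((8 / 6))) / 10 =5271 / 760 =6.94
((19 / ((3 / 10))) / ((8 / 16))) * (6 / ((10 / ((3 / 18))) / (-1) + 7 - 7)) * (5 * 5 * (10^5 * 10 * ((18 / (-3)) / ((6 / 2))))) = 1900000000 / 3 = 633333333.33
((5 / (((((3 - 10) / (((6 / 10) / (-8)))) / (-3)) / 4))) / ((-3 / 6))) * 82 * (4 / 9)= 328 / 7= 46.86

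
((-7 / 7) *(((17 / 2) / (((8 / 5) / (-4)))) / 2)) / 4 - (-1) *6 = 8.66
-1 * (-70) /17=70 /17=4.12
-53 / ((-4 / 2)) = 53 / 2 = 26.50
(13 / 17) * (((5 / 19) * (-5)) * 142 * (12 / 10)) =-55380 / 323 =-171.46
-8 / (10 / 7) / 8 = -7 / 10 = -0.70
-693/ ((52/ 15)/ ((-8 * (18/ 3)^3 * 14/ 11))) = 5715360/ 13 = 439643.08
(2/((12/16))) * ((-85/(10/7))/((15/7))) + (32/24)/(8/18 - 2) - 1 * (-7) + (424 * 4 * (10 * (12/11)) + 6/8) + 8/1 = 255615359/13860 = 18442.67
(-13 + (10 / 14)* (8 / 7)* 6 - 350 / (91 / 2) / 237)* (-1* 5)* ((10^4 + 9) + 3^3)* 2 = 9480600040 / 11613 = 816378.20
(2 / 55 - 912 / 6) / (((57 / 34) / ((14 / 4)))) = -331534 / 1045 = -317.26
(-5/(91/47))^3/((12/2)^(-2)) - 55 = -508649905/753571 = -674.99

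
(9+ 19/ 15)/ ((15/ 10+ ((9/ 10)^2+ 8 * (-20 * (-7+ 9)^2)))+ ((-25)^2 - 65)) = -3080/ 23307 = -0.13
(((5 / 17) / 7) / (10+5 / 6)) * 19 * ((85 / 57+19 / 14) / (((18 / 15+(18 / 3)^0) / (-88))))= -90920 / 10829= -8.40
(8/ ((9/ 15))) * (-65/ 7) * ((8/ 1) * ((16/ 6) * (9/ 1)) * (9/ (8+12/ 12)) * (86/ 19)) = -14310400/ 133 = -107596.99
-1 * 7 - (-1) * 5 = -2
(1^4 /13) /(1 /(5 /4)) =5 /52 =0.10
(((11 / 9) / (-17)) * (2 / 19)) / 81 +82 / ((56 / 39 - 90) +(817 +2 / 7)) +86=4033854266002 / 46844040447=86.11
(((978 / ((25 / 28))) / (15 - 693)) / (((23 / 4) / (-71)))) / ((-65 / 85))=-22034992 / 844675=-26.09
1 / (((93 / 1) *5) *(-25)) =-1 / 11625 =-0.00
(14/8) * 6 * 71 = 1491/2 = 745.50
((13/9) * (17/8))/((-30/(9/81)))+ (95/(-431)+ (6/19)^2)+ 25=24.87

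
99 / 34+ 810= 27639 / 34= 812.91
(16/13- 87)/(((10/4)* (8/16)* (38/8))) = -3568/247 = -14.45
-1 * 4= -4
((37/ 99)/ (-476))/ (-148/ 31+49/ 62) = 1147/ 5819814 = 0.00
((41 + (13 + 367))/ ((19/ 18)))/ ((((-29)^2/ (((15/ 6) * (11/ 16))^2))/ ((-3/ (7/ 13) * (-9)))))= 4023065475/ 57268736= 70.25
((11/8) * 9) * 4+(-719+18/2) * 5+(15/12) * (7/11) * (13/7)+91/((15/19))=-2233279/660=-3383.76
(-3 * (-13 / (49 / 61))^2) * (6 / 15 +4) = -41504034 / 12005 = -3457.23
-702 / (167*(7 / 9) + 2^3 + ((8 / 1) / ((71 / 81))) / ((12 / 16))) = -4.68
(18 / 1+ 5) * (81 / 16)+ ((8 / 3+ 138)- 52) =9845 / 48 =205.10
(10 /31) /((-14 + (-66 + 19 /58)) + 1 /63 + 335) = 7308 /5784755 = 0.00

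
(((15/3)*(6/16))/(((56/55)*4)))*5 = 4125/1792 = 2.30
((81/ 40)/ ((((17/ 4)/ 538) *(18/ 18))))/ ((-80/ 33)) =-719037/ 6800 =-105.74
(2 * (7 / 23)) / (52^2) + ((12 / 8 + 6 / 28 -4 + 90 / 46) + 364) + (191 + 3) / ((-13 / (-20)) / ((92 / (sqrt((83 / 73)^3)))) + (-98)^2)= 9617095493341483349154742597 / 26443022637024166517273384 -28116668320 * sqrt(6059) / 121481047801390011197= 363.69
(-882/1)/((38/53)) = -23373/19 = -1230.16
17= 17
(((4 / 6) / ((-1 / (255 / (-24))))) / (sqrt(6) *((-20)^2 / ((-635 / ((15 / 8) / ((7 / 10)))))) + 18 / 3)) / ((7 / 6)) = 1349375 *sqrt(6) / 2491926 + 9596755 / 4983852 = 3.25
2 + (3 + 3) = 8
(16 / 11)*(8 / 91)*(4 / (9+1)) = 256 / 5005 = 0.05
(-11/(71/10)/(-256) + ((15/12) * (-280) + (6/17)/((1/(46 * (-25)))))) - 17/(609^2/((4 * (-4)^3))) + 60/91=-755.21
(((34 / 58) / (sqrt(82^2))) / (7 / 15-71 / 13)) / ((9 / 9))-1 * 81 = -187613247 / 2316172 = -81.00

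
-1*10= -10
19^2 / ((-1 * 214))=-361 / 214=-1.69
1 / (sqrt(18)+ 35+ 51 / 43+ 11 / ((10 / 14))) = 794855 / 40726077 - 46225* sqrt(2) / 40726077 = 0.02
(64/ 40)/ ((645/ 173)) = 0.43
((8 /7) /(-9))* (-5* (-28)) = -160 /9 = -17.78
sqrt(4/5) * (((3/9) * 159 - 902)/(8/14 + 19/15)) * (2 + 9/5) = -677502 * sqrt(5)/965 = -1569.89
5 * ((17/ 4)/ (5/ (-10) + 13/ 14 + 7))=595/ 208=2.86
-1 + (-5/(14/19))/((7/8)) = -8.76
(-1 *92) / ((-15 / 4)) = 24.53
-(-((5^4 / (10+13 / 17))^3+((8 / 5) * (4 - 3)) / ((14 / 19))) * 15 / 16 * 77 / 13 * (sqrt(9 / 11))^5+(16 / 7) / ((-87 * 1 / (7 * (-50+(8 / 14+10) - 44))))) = -9344 / 609+1133505007295949 * sqrt(11) / 5712657808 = 658069.03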